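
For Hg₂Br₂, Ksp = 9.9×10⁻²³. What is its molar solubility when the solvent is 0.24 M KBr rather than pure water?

Hg₂Br₂(s) ⇌ Hg₂²⁺(aq) + 2 Br⁻(aq)
With Br⁻ already at 0.24 M and s small, take [Br⁻] ≈ 0.24 M and [Hg₂²⁺] = s.
Ksp = [Hg₂²⁺][Br⁻]^2 = s(0.24)^2
s = 9.9×10⁻²³ / (0.24)^2 = 1.7×10⁻²¹
s = 1.7×10⁻²¹ M

1.7×10⁻²¹ M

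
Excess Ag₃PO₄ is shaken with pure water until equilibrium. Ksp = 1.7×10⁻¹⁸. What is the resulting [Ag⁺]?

Ag₃PO₄(s) ⇌ 3 Ag⁺(aq) + PO₄³⁻(aq)
With molar solubility s: [Ag⁺] = 3s, [PO₄³⁻] = s.
Ksp = [Ag⁺]^3[PO₄³⁻] = (3s)^3 · s = 27s^4 = 1.7×10⁻¹⁸
s = 1.6×10⁻⁵ M
[Ag⁺] = 3s = 4.8×10⁻⁵ M

4.8×10⁻⁵ M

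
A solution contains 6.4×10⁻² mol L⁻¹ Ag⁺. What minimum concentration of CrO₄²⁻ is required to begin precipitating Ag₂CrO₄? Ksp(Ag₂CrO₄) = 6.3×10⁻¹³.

1.5×10⁻¹⁰ M

Each salt precipitates once Q = Ksp for that salt.
Ag₂CrO₄(s) ⇌ 2 Ag⁺(aq) + CrO₄²⁻(aq)
Ksp = [Ag⁺]^2[CrO₄²⁻] = [CrO₄²⁻](6.4×10⁻²)^2
[CrO₄²⁻] = 6.3×10⁻¹³ / (6.4×10⁻²)^2 = 1.5×10⁻¹⁰
[CrO₄²⁻] = 1.5×10⁻¹⁰ mol L⁻¹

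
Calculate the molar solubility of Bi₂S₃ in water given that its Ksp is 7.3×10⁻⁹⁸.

Bi₂S₃(s) ⇌ 2 Bi³⁺(aq) + 3 S²⁻(aq)
If s mol/L of Bi₂S₃ dissolves, [Bi³⁺] = 2s and [S²⁻] = 3s.
Ksp = [Bi³⁺]^2[S²⁻]^3 = (2s)^2 · (3s)^3 = 108s^5
108s^5 = 7.3×10⁻⁹⁸  ⇒  s^5 = 6.8×10⁻¹⁰⁰
s = 1.5×10⁻²⁰ M

1.5×10⁻²⁰ M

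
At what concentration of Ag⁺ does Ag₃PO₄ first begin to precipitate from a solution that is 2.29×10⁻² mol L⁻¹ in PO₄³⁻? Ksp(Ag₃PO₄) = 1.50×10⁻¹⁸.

4.03×10⁻⁶ M

A salt starts to precipitate once the ion product Q reaches its Ksp.
Ag₃PO₄(s) ⇌ 3 Ag⁺(aq) + PO₄³⁻(aq)
Ksp = [Ag⁺]^3[PO₄³⁻] = [Ag⁺]^3(2.29×10⁻²)
[Ag⁺]^3 = 1.50×10⁻¹⁸ / (2.29×10⁻²) = 6.55×10⁻¹⁷
[Ag⁺] = 4.03×10⁻⁶ mol L⁻¹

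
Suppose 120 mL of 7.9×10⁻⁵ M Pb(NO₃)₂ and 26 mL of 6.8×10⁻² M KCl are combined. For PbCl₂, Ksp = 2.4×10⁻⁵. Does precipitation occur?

No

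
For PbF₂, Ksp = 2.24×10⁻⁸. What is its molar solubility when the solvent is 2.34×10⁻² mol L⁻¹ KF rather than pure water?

4.09×10⁻⁵ M

PbF₂(s) ⇌ Pb²⁺(aq) + 2 F⁻(aq)
Let s be the solubility of PbF₂ here. The common ion gives [F⁻] ≈ 2.34×10⁻² mol L⁻¹, and [Pb²⁺] = s.
Ksp = [Pb²⁺][F⁻]^2 = s(2.34×10⁻²)^2
s = 2.24×10⁻⁸ / (2.34×10⁻²)^2 = 4.09×10⁻⁵
s = 4.09×10⁻⁵ mol L⁻¹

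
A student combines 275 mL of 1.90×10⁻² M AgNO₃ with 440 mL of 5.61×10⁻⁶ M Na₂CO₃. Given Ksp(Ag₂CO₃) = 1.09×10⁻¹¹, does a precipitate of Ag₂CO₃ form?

The combined volume is 715 mL.
[Ag⁺] = (1.90×10⁻²)(275)/715 = 7.31×10⁻³ M
[CO₃²⁻] = (5.61×10⁻⁶)(440)/715 = 3.45×10⁻⁶ M
Q = [Ag⁺]^2[CO₃²⁻] = 1.84×10⁻¹⁰
Since Q (1.84×10⁻¹⁰) exceeds Ksp (1.09×10⁻¹¹), Ag₂CO₃ will precipitate.

Yes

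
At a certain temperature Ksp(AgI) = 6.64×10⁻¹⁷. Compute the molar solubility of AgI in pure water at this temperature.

8.15×10⁻⁹ M

AgI(s) ⇌ Ag⁺(aq) + I⁻(aq)
Let s be the molar solubility. Then [Ag⁺] = s and [I⁻] = s.
Ksp = [Ag⁺][I⁻] = s · s = s^2
s^2 = 6.64×10⁻¹⁷
s = (6.64×10⁻¹⁷)^(1/2) = 8.15×10⁻⁹ mol/L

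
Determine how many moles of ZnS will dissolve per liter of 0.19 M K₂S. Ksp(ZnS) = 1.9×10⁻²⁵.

1.0×10⁻²⁴ M

ZnS(s) ⇌ Zn²⁺(aq) + S²⁻(aq)
With S²⁻ already at 0.19 M and s small, take [S²⁻] ≈ 0.19 M and [Zn²⁺] = s.
Ksp = [Zn²⁺][S²⁻] = s(0.19)
s = 1.9×10⁻²⁵ / (0.19) = 1.0×10⁻²⁴
s = 1.0×10⁻²⁴ M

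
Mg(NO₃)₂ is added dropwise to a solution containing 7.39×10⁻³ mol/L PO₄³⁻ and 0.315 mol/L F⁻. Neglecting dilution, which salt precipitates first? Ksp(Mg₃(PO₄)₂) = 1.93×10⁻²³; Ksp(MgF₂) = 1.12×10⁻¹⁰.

Precipitation of each salt begins when its ion product equals Ksp.
For Mg₃(PO₄)₂: [Mg²⁺] = (Ksp/[PO₄³⁻]^2)^(1/3) = 7.07×10⁻⁷ mol/L
For MgF₂: [Mg²⁺] = (Ksp/[F⁻]^2) = 1.13×10⁻⁹ mol/L
MgF₂ requires the lower [Mg²⁺], so it precipitates first.

MgF₂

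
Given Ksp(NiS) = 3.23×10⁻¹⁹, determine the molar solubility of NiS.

NiS(s) ⇌ Ni²⁺(aq) + S²⁻(aq)
Let s be the molar solubility. Then [Ni²⁺] = s and [S²⁻] = s.
Ksp = [Ni²⁺][S²⁻] = s · s = s^2
s^2 = 3.23×10⁻¹⁹
s = (3.23×10⁻¹⁹)^(1/2) = 5.68×10⁻¹⁰ mol L⁻¹

5.68×10⁻¹⁰ M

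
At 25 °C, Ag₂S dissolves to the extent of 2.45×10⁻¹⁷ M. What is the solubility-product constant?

Ksp = 5.88×10⁻⁵⁰

Ag₂S(s) ⇌ 2 Ag⁺(aq) + S²⁻(aq)
With molar solubility s: [Ag⁺] = 2s, [S²⁻] = s.
Ksp = [Ag⁺]^2[S²⁻] = (2s)^2 · s = 4s^3
Ksp = 4 × (2.45×10⁻¹⁷)^3 = 5.88×10⁻⁵⁰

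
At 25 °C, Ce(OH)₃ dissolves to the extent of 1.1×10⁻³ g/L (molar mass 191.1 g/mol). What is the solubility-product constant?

Ksp = 3.0×10⁻²⁰

s = (1.1×10⁻³ g L⁻¹)/(191.1 g mol⁻¹) = 5.756×10⁻⁶ M
Ce(OH)₃(s) ⇌ Ce³⁺(aq) + 3 OH⁻(aq)
With molar solubility s: [Ce³⁺] = s, [OH⁻] = 3s.
Ksp = [Ce³⁺][OH⁻]^3 = s · (3s)^3 = 27s^4
Ksp = 27 × (5.756×10⁻⁶)^4 = 3.0×10⁻²⁰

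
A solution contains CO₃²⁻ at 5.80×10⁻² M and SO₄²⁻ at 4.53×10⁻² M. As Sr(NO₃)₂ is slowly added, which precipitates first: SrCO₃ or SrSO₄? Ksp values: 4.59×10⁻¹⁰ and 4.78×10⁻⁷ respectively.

SrCO₃

Each salt precipitates once Q = Ksp for that salt.
For SrCO₃: [Sr²⁺] = (Ksp/[CO₃²⁻]) = 7.91×10⁻⁹ M
For SrSO₄: [Sr²⁺] = (Ksp/[SO₄²⁻]) = 1.06×10⁻⁵ M
SrCO₃ requires the lower [Sr²⁺], so it precipitates first.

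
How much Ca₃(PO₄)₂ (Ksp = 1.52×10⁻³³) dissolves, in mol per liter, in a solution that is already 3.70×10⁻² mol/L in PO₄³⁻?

3.45×10⁻¹¹ M

Ca₃(PO₄)₂(s) ⇌ 3 Ca²⁺(aq) + 2 PO₄³⁻(aq)
With PO₄³⁻ already at 3.70×10⁻² mol/L and s small, take [PO₄³⁻] ≈ 3.70×10⁻² mol/L and [Ca²⁺] = 3s.
Ksp = [Ca²⁺]^3[PO₄³⁻]^2 = (3s)^3(3.70×10⁻²)^2
(3s)^3 = 1.52×10⁻³³ / (3.70×10⁻²)^2 = 1.11×10⁻³⁰
s = 3.45×10⁻¹¹ mol/L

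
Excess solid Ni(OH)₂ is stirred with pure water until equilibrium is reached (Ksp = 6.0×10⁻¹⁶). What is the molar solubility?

Ni(OH)₂(s) ⇌ Ni²⁺(aq) + 2 OH⁻(aq)
Call the molar solubility s, so that [Ni²⁺] = s and [OH⁻] = 2s.
Ksp = [Ni²⁺][OH⁻]^2 = s · (2s)^2 = 4s^3
4s^3 = 6.0×10⁻¹⁶  ⇒  s^3 = 1.5×10⁻¹⁶
Taking the 3rd root, s = 5.3×10⁻⁶ mol L⁻¹.

5.3×10⁻⁶ M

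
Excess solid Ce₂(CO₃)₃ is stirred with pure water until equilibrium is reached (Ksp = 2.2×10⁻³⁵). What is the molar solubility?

4.6×10⁻⁸ M

Ce₂(CO₃)₃(s) ⇌ 2 Ce³⁺(aq) + 3 CO₃²⁻(aq)
For each mole of Ce₂(CO₃)₃ that dissolves per liter, [Ce³⁺] = 2s and [CO₃²⁻] = 3s; let s denote this solubility.
Ksp = [Ce³⁺]^2[CO₃²⁻]^3 = (2s)^2 · (3s)^3 = 108s^5
108s^5 = 2.2×10⁻³⁵  ⇒  s^5 = 2.0×10⁻³⁷
Taking the 5th root, s = 4.6×10⁻⁸ mol L⁻¹.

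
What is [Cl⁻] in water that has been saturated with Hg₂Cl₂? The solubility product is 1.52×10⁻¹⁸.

1.45×10⁻⁶ M

Hg₂Cl₂(s) ⇌ Hg₂²⁺(aq) + 2 Cl⁻(aq)
Call the molar solubility s, so that [Hg₂²⁺] = s and [Cl⁻] = 2s.
Ksp = [Hg₂²⁺][Cl⁻]^2 = s · (2s)^2 = 4s^3 = 1.52×10⁻¹⁸
s = 7.24×10⁻⁷ M
[Cl⁻] = 2s = 1.45×10⁻⁶ M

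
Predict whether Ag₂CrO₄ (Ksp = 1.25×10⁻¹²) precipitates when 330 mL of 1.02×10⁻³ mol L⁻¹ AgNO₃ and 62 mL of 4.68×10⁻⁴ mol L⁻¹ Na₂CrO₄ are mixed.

The combined volume is 392 mL.
[Ag⁺] = (1.02×10⁻³)(330)/392 = 8.59×10⁻⁴ mol L⁻¹
[CrO₄²⁻] = (4.68×10⁻⁴)(62)/392 = 7.40×10⁻⁵ mol L⁻¹
Q = [Ag⁺]^2[CrO₄²⁻] = 5.46×10⁻¹¹
Since Q (5.46×10⁻¹¹) exceeds Ksp (1.25×10⁻¹²), Ag₂CrO₄ will precipitate.

Yes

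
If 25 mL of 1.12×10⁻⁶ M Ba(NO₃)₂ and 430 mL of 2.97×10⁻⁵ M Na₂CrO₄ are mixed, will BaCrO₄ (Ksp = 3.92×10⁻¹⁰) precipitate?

After mixing, V = 25 mL + 430 mL = 455 mL.
[Ba²⁺] = (1.12×10⁻⁶)(25)/455 = 6.15×10⁻⁸ M
[CrO₄²⁻] = (2.97×10⁻⁵)(430)/455 = 2.81×10⁻⁵ M
Q = [Ba²⁺][CrO₄²⁻] = 1.73×10⁻¹²
Q < Ksp (1.73×10⁻¹² vs 3.92×10⁻¹⁰); the solution remains unsaturated and no precipitate forms.

No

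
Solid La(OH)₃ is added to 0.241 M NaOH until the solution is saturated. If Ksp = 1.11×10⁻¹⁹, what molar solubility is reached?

La(OH)₃(s) ⇌ La³⁺(aq) + 3 OH⁻(aq)
Let s be the solubility of La(OH)₃ here. The common ion gives [OH⁻] ≈ 0.241 M, and [La³⁺] = s.
Ksp = [La³⁺][OH⁻]^3 = s(0.241)^3
s = 1.11×10⁻¹⁹ / (0.241)^3 = 7.93×10⁻¹⁸
s = 7.93×10⁻¹⁸ M

7.93×10⁻¹⁸ M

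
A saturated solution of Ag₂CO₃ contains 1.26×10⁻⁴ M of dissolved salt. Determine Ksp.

Ksp = 8.00×10⁻¹²

Ag₂CO₃(s) ⇌ 2 Ag⁺(aq) + CO₃²⁻(aq)
With molar solubility s: [Ag⁺] = 2s, [CO₃²⁻] = s.
Ksp = [Ag⁺]^2[CO₃²⁻] = (2s)^2 · s = 4s^3
Ksp = 4 × (1.26×10⁻⁴)^3 = 8.00×10⁻¹²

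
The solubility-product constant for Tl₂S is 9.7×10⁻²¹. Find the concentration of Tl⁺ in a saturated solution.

Tl₂S(s) ⇌ 2 Tl⁺(aq) + S²⁻(aq)
Let s be the molar solubility. Then [Tl⁺] = 2s and [S²⁻] = s.
Ksp = [Tl⁺]^2[S²⁻] = (2s)^2 · s = 4s^3 = 9.7×10⁻²¹
s = 1.3×10⁻⁷ mol L⁻¹
[Tl⁺] = 2s = 2.7×10⁻⁷ mol L⁻¹

2.7×10⁻⁷ M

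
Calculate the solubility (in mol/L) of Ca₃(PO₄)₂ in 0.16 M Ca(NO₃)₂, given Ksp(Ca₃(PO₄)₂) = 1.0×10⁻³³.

2.5×10⁻¹⁶ M

Ca₃(PO₄)₂(s) ⇌ 3 Ca²⁺(aq) + 2 PO₄³⁻(aq)
Let s be the solubility of Ca₃(PO₄)₂ here. The common ion gives [Ca²⁺] ≈ 0.16 M, and [PO₄³⁻] = 2s.
Ksp = [Ca²⁺]^3[PO₄³⁻]^2 = (0.16)^3(2s)^2
(2s)^2 = 1.0×10⁻³³ / (0.16)^3 = 2.4×10⁻³¹
s = 2.5×10⁻¹⁶ M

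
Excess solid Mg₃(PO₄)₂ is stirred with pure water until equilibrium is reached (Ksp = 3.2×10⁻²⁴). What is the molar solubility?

Mg₃(PO₄)₂(s) ⇌ 3 Mg²⁺(aq) + 2 PO₄³⁻(aq)
For each mole of Mg₃(PO₄)₂ that dissolves per liter, [Mg²⁺] = 3s and [PO₄³⁻] = 2s; let s denote this solubility.
Ksp = [Mg²⁺]^3[PO₄³⁻]^2 = (3s)^3 · (2s)^2 = 108s^5
108s^5 = 3.2×10⁻²⁴  ⇒  s^5 = 3.0×10⁻²⁶
s = 7.8×10⁻⁶ M

7.8×10⁻⁶ M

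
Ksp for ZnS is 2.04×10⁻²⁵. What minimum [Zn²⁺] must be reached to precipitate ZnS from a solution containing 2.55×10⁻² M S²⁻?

Each salt precipitates once Q = Ksp for that salt.
ZnS(s) ⇌ Zn²⁺(aq) + S²⁻(aq)
Ksp = [Zn²⁺][S²⁻] = [Zn²⁺](2.55×10⁻²)
[Zn²⁺] = 2.04×10⁻²⁵ / (2.55×10⁻²) = 8.00×10⁻²⁴
[Zn²⁺] = 8.00×10⁻²⁴ M

8.00×10⁻²⁴ M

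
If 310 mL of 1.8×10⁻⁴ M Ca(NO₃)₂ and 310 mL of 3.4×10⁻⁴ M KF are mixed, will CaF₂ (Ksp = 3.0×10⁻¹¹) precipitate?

No

After mixing, V = 310 mL + 310 mL = 620 mL.
[Ca²⁺] = (1.8×10⁻⁴)(310)/620 = 9.0×10⁻⁵ M
[F⁻] = (3.4×10⁻⁴)(310)/620 = 1.7×10⁻⁴ M
Q = [Ca²⁺][F⁻]^2 = 2.6×10⁻¹²
Since Q (2.6×10⁻¹²) is less than Ksp (3.0×10⁻¹¹), no CaF₂ precipitates.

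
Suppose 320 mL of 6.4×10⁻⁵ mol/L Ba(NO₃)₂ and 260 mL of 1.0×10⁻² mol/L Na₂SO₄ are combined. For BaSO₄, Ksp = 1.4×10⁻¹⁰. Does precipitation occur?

Yes

The combined volume is 580 mL.
[Ba²⁺] = (6.4×10⁻⁵)(320)/580 = 3.5×10⁻⁵ mol/L
[SO₄²⁻] = (1.0×10⁻²)(260)/580 = 4.5×10⁻³ mol/L
Q = [Ba²⁺][SO₄²⁻] = 1.6×10⁻⁷
Q = 1.6×10⁻⁷ > Ksp = 1.4×10⁻¹⁰, so the solution is supersaturated and BaSO₄ precipitates.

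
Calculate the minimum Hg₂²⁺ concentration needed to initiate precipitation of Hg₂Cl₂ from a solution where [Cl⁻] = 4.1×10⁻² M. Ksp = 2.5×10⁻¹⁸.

A salt starts to precipitate once the ion product Q reaches its Ksp.
Hg₂Cl₂(s) ⇌ Hg₂²⁺(aq) + 2 Cl⁻(aq)
Ksp = [Hg₂²⁺][Cl⁻]^2 = [Hg₂²⁺](4.1×10⁻²)^2
[Hg₂²⁺] = 2.5×10⁻¹⁸ / (4.1×10⁻²)^2 = 1.5×10⁻¹⁵
[Hg₂²⁺] = 1.5×10⁻¹⁵ M

1.5×10⁻¹⁵ M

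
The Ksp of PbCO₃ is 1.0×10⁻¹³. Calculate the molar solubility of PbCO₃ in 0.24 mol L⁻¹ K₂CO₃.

4.2×10⁻¹³ M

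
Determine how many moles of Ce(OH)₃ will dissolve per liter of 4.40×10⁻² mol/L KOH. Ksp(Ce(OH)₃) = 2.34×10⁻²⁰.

2.75×10⁻¹⁶ M

Ce(OH)₃(s) ⇌ Ce³⁺(aq) + 3 OH⁻(aq)
With OH⁻ already at 4.40×10⁻² mol/L and s small, take [OH⁻] ≈ 4.40×10⁻² mol/L and [Ce³⁺] = s.
Ksp = [Ce³⁺][OH⁻]^3 = s(4.40×10⁻²)^3
s = 2.34×10⁻²⁰ / (4.40×10⁻²)^3 = 2.75×10⁻¹⁶
s = 2.75×10⁻¹⁶ mol/L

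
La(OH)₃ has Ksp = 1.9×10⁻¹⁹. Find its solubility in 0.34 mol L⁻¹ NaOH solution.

4.8×10⁻¹⁸ M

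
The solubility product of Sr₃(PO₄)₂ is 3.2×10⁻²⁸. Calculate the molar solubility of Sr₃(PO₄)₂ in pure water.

1.2×10⁻⁶ M

Sr₃(PO₄)₂(s) ⇌ 3 Sr²⁺(aq) + 2 PO₄³⁻(aq)
With molar solubility s: [Sr²⁺] = 3s, [PO₄³⁻] = 2s.
Ksp = [Sr²⁺]^3[PO₄³⁻]^2 = (3s)^3 · (2s)^2 = 108s^5
108s^5 = 3.2×10⁻²⁸  ⇒  s^5 = 3.0×10⁻³⁰
s = 1.2×10⁻⁶ mol/L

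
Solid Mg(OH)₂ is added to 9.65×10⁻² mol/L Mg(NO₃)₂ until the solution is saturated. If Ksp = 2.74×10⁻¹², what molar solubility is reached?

2.66×10⁻⁶ M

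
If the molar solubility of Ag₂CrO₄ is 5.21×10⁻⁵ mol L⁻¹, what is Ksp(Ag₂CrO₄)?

Ksp = 5.66×10⁻¹³

Ag₂CrO₄(s) ⇌ 2 Ag⁺(aq) + CrO₄²⁻(aq)
Let s be the molar solubility. Then [Ag⁺] = 2s and [CrO₄²⁻] = s.
Ksp = [Ag⁺]^2[CrO₄²⁻] = (2s)^2 · s = 4s^3
Ksp = 4 × (5.21×10⁻⁵)^3 = 5.66×10⁻¹³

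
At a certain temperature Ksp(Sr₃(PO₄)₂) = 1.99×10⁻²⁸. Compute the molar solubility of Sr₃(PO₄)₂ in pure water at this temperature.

Sr₃(PO₄)₂(s) ⇌ 3 Sr²⁺(aq) + 2 PO₄³⁻(aq)
Call the molar solubility s, so that [Sr²⁺] = 3s and [PO₄³⁻] = 2s.
Ksp = [Sr²⁺]^3[PO₄³⁻]^2 = (3s)^3 · (2s)^2 = 108s^5
108s^5 = 1.99×10⁻²⁸  ⇒  s^5 = 1.84×10⁻³⁰
s = 1.13×10⁻⁶ mol/L

1.13×10⁻⁶ M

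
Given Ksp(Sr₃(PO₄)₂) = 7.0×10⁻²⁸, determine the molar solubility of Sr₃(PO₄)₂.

1.5×10⁻⁶ M

Sr₃(PO₄)₂(s) ⇌ 3 Sr²⁺(aq) + 2 PO₄³⁻(aq)
Let s be the molar solubility. Then [Sr²⁺] = 3s and [PO₄³⁻] = 2s.
Ksp = [Sr²⁺]^3[PO₄³⁻]^2 = (3s)^3 · (2s)^2 = 108s^5
108s^5 = 7.0×10⁻²⁸  ⇒  s^5 = 6.5×10⁻³⁰
Taking the 5th root, s = 1.5×10⁻⁶ mol L⁻¹.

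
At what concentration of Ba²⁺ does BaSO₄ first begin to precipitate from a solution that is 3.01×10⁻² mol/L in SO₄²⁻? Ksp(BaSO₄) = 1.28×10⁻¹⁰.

Precipitation of each salt begins when its ion product equals Ksp.
BaSO₄(s) ⇌ Ba²⁺(aq) + SO₄²⁻(aq)
Ksp = [Ba²⁺][SO₄²⁻] = [Ba²⁺](3.01×10⁻²)
[Ba²⁺] = 1.28×10⁻¹⁰ / (3.01×10⁻²) = 4.25×10⁻⁹
[Ba²⁺] = 4.25×10⁻⁹ mol/L

4.25×10⁻⁹ M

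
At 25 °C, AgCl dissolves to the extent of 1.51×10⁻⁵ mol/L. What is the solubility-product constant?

AgCl(s) ⇌ Ag⁺(aq) + Cl⁻(aq)
For each mole of AgCl that dissolves per liter, [Ag⁺] = s and [Cl⁻] = s; let s denote this solubility.
Ksp = [Ag⁺][Cl⁻] = s · s = s^2
Ksp = (1.51×10⁻⁵)^2 = 2.28×10⁻¹⁰

Ksp = 2.28×10⁻¹⁰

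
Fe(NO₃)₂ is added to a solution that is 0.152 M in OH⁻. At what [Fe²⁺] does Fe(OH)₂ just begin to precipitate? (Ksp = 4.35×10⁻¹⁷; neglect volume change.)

Precipitation begins when Q = Ksp.
Fe(OH)₂(s) ⇌ Fe²⁺(aq) + 2 OH⁻(aq)
Ksp = [Fe²⁺][OH⁻]^2 = [Fe²⁺](0.152)^2
[Fe²⁺] = 4.35×10⁻¹⁷ / (0.152)^2 = 1.88×10⁻¹⁵
[Fe²⁺] = 1.88×10⁻¹⁵ M

1.88×10⁻¹⁵ M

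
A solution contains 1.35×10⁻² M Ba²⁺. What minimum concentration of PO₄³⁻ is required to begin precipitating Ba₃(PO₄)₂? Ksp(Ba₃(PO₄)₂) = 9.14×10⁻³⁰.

1.93×10⁻¹² M

A salt starts to precipitate once the ion product Q reaches its Ksp.
Ba₃(PO₄)₂(s) ⇌ 3 Ba²⁺(aq) + 2 PO₄³⁻(aq)
Ksp = [Ba²⁺]^3[PO₄³⁻]^2 = [PO₄³⁻]^2(1.35×10⁻²)^3
[PO₄³⁻]^2 = 9.14×10⁻³⁰ / (1.35×10⁻²)^3 = 3.71×10⁻²⁴
[PO₄³⁻] = 1.93×10⁻¹² M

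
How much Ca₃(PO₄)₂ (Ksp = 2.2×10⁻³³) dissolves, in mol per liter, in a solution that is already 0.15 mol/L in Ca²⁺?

Ca₃(PO₄)₂(s) ⇌ 3 Ca²⁺(aq) + 2 PO₄³⁻(aq)
Let s be the solubility of Ca₃(PO₄)₂ here. The common ion gives [Ca²⁺] ≈ 0.15 mol/L, and [PO₄³⁻] = 2s.
Ksp = [Ca²⁺]^3[PO₄³⁻]^2 = (0.15)^3(2s)^2
(2s)^2 = 2.2×10⁻³³ / (0.15)^3 = 6.5×10⁻³¹
s = 4.0×10⁻¹⁶ mol/L

4.0×10⁻¹⁶ M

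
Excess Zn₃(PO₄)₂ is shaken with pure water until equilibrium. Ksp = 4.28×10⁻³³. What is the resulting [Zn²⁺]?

Zn₃(PO₄)₂(s) ⇌ 3 Zn²⁺(aq) + 2 PO₄³⁻(aq)
With molar solubility s: [Zn²⁺] = 3s, [PO₄³⁻] = 2s.
Ksp = [Zn²⁺]^3[PO₄³⁻]^2 = (3s)^3 · (2s)^2 = 108s^5 = 4.28×10⁻³³
s = 1.32×10⁻⁷ mol/L
[Zn²⁺] = 3s = 3.95×10⁻⁷ mol/L

3.95×10⁻⁷ M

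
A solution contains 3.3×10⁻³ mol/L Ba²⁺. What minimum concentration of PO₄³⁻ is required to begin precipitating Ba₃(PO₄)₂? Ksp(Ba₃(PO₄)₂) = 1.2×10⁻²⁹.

Precipitation of each salt begins when its ion product equals Ksp.
Ba₃(PO₄)₂(s) ⇌ 3 Ba²⁺(aq) + 2 PO₄³⁻(aq)
Ksp = [Ba²⁺]^3[PO₄³⁻]^2 = [PO₄³⁻]^2(3.3×10⁻³)^3
[PO₄³⁻]^2 = 1.2×10⁻²⁹ / (3.3×10⁻³)^3 = 3.3×10⁻²²
[PO₄³⁻] = 1.8×10⁻¹¹ mol/L

1.8×10⁻¹¹ M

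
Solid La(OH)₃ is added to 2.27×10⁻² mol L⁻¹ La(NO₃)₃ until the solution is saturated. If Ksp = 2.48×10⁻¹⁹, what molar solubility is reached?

7.40×10⁻⁷ M

La(OH)₃(s) ⇌ La³⁺(aq) + 3 OH⁻(aq)
Let s be the solubility of La(OH)₃ here. The common ion gives [La³⁺] ≈ 2.27×10⁻² mol L⁻¹, and [OH⁻] = 3s.
Ksp = [La³⁺][OH⁻]^3 = (2.27×10⁻²)(3s)^3
(3s)^3 = 2.48×10⁻¹⁹ / (2.27×10⁻²) = 1.09×10⁻¹⁷
s = 7.40×10⁻⁷ mol L⁻¹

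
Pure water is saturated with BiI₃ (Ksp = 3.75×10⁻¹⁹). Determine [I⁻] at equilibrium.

BiI₃(s) ⇌ Bi³⁺(aq) + 3 I⁻(aq)
Let s be the molar solubility. Then [Bi³⁺] = s and [I⁻] = 3s.
Ksp = [Bi³⁺][I⁻]^3 = s · (3s)^3 = 27s^4 = 3.75×10⁻¹⁹
s = 1.09×10⁻⁵ M
[I⁻] = 3s = 3.26×10⁻⁵ M

3.26×10⁻⁵ M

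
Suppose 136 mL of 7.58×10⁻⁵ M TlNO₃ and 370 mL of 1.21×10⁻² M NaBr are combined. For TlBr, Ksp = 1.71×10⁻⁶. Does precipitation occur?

No

After mixing, V = 136 mL + 370 mL = 506 mL.
[Tl⁺] = (7.58×10⁻⁵)(136)/506 = 2.04×10⁻⁵ M
[Br⁻] = (1.21×10⁻²)(370)/506 = 8.85×10⁻³ M
Q = [Tl⁺][Br⁻] = 1.80×10⁻⁷
Q < Ksp (1.80×10⁻⁷ vs 1.71×10⁻⁶); the solution remains unsaturated and no precipitate forms.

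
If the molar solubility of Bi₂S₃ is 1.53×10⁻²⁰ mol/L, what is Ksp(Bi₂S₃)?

Ksp = 9.05×10⁻⁹⁸

Bi₂S₃(s) ⇌ 2 Bi³⁺(aq) + 3 S²⁻(aq)
Let s be the molar solubility. Then [Bi³⁺] = 2s and [S²⁻] = 3s.
Ksp = [Bi³⁺]^2[S²⁻]^3 = (2s)^2 · (3s)^3 = 108s^5
Ksp = 108 × (1.53×10⁻²⁰)^5 = 9.05×10⁻⁹⁸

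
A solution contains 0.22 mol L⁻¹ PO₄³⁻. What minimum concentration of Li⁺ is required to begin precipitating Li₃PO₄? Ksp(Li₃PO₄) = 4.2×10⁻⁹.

Precipitation begins when Q = Ksp.
Li₃PO₄(s) ⇌ 3 Li⁺(aq) + PO₄³⁻(aq)
Ksp = [Li⁺]^3[PO₄³⁻] = [Li⁺]^3(0.22)
[Li⁺]^3 = 4.2×10⁻⁹ / (0.22) = 1.9×10⁻⁸
[Li⁺] = 2.7×10⁻³ mol L⁻¹

2.7×10⁻³ M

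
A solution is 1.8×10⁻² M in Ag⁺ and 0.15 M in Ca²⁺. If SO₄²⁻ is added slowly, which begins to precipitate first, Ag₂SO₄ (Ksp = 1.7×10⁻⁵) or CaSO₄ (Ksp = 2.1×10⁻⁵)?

Precipitation begins when Q = Ksp.
For Ag₂SO₄: [SO₄²⁻] = (Ksp/[Ag⁺]^2) = 5.2×10⁻² M
For CaSO₄: [SO₄²⁻] = (Ksp/[Ca²⁺]) = 1.4×10⁻⁴ M
The smaller threshold [SO₄²⁻] is reached first, so CaSO₄ precipitates first.

CaSO₄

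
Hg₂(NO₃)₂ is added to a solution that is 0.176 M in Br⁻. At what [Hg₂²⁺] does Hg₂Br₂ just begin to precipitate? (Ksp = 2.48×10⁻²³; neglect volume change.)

8.01×10⁻²² M

Precipitation of each salt begins when its ion product equals Ksp.
Hg₂Br₂(s) ⇌ Hg₂²⁺(aq) + 2 Br⁻(aq)
Ksp = [Hg₂²⁺][Br⁻]^2 = [Hg₂²⁺](0.176)^2
[Hg₂²⁺] = 2.48×10⁻²³ / (0.176)^2 = 8.01×10⁻²²
[Hg₂²⁺] = 8.01×10⁻²² M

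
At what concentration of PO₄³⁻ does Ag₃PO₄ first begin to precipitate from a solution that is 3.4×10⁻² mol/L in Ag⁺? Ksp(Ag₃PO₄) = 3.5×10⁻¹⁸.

Precipitation of each salt begins when its ion product equals Ksp.
Ag₃PO₄(s) ⇌ 3 Ag⁺(aq) + PO₄³⁻(aq)
Ksp = [Ag⁺]^3[PO₄³⁻] = [PO₄³⁻](3.4×10⁻²)^3
[PO₄³⁻] = 3.5×10⁻¹⁸ / (3.4×10⁻²)^3 = 8.9×10⁻¹⁴
[PO₄³⁻] = 8.9×10⁻¹⁴ mol/L

8.9×10⁻¹⁴ M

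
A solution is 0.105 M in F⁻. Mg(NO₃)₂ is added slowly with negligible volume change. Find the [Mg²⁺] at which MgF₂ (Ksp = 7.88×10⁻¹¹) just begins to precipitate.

7.15×10⁻⁹ M

Precipitation of each salt begins when its ion product equals Ksp.
MgF₂(s) ⇌ Mg²⁺(aq) + 2 F⁻(aq)
Ksp = [Mg²⁺][F⁻]^2 = [Mg²⁺](0.105)^2
[Mg²⁺] = 7.88×10⁻¹¹ / (0.105)^2 = 7.15×10⁻⁹
[Mg²⁺] = 7.15×10⁻⁹ M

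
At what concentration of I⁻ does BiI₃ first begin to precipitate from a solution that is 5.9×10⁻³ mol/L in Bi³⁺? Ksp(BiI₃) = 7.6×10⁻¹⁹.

5.1×10⁻⁶ M

Precipitation begins when Q = Ksp.
BiI₃(s) ⇌ Bi³⁺(aq) + 3 I⁻(aq)
Ksp = [Bi³⁺][I⁻]^3 = [I⁻]^3(5.9×10⁻³)
[I⁻]^3 = 7.6×10⁻¹⁹ / (5.9×10⁻³) = 1.3×10⁻¹⁶
[I⁻] = 5.1×10⁻⁶ mol/L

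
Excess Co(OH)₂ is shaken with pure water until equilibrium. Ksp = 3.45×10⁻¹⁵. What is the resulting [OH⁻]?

Co(OH)₂(s) ⇌ Co²⁺(aq) + 2 OH⁻(aq)
If s mol/L of Co(OH)₂ dissolves, [Co²⁺] = s and [OH⁻] = 2s.
Ksp = [Co²⁺][OH⁻]^2 = s · (2s)^2 = 4s^3 = 3.45×10⁻¹⁵
s = 9.52×10⁻⁶ M
[OH⁻] = 2s = 1.90×10⁻⁵ M

1.90×10⁻⁵ M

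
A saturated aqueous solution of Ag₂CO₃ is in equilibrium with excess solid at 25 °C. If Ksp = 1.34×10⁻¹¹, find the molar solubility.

1.50×10⁻⁴ M

Ag₂CO₃(s) ⇌ 2 Ag⁺(aq) + CO₃²⁻(aq)
If s mol/L of Ag₂CO₃ dissolves, [Ag⁺] = 2s and [CO₃²⁻] = s.
Ksp = [Ag⁺]^2[CO₃²⁻] = (2s)^2 · s = 4s^3
4s^3 = 1.34×10⁻¹¹  ⇒  s^3 = 3.35×10⁻¹²
s = 1.50×10⁻⁴ mol L⁻¹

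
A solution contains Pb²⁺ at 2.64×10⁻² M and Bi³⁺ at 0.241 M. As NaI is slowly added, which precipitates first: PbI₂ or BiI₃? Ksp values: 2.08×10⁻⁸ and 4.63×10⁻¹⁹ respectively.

Precipitation of each salt begins when its ion product equals Ksp.
For PbI₂: [I⁻] = (Ksp/[Pb²⁺])^(1/2) = 8.88×10⁻⁴ M
For BiI₃: [I⁻] = (Ksp/[Bi³⁺])^(1/3) = 1.24×10⁻⁶ M
BiI₃ requires the lower [I⁻], so it precipitates first.

BiI₃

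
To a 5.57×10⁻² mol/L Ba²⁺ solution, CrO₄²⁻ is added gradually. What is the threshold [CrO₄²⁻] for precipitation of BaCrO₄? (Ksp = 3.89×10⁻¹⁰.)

6.98×10⁻⁹ M

A salt starts to precipitate once the ion product Q reaches its Ksp.
BaCrO₄(s) ⇌ Ba²⁺(aq) + CrO₄²⁻(aq)
Ksp = [Ba²⁺][CrO₄²⁻] = [CrO₄²⁻](5.57×10⁻²)
[CrO₄²⁻] = 3.89×10⁻¹⁰ / (5.57×10⁻²) = 6.98×10⁻⁹
[CrO₄²⁻] = 6.98×10⁻⁹ mol/L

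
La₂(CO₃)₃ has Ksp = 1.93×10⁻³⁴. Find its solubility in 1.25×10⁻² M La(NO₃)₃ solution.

3.58×10⁻¹¹ M

La₂(CO₃)₃(s) ⇌ 2 La³⁺(aq) + 3 CO₃²⁻(aq)
La³⁺ is already present at 1.25×10⁻² M. If s mol/L of La₂(CO₃)₃ dissolves, [CO₃²⁻] = 3s while [La³⁺] ≈ 1.25×10⁻² M.
Ksp = [La³⁺]^2[CO₃²⁻]^3 = (1.25×10⁻²)^2(3s)^3
(3s)^3 = 1.93×10⁻³⁴ / (1.25×10⁻²)^2 = 1.24×10⁻³⁰
s = 3.58×10⁻¹¹ M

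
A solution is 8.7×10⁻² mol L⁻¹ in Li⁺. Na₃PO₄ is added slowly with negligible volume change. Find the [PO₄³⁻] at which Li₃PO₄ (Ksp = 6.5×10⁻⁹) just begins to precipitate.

9.9×10⁻⁶ M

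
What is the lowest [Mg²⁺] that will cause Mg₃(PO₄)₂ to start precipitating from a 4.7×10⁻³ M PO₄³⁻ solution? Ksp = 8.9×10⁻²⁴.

7.4×10⁻⁷ M

Precipitation begins when Q = Ksp.
Mg₃(PO₄)₂(s) ⇌ 3 Mg²⁺(aq) + 2 PO₄³⁻(aq)
Ksp = [Mg²⁺]^3[PO₄³⁻]^2 = [Mg²⁺]^3(4.7×10⁻³)^2
[Mg²⁺]^3 = 8.9×10⁻²⁴ / (4.7×10⁻³)^2 = 4.0×10⁻¹⁹
[Mg²⁺] = 7.4×10⁻⁷ M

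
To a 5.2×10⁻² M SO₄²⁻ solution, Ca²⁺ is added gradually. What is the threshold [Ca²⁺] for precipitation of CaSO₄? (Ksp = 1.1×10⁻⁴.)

The threshold for precipitation is Q = Ksp.
CaSO₄(s) ⇌ Ca²⁺(aq) + SO₄²⁻(aq)
Ksp = [Ca²⁺][SO₄²⁻] = [Ca²⁺](5.2×10⁻²)
[Ca²⁺] = 1.1×10⁻⁴ / (5.2×10⁻²) = 2.1×10⁻³
[Ca²⁺] = 2.1×10⁻³ M

2.1×10⁻³ M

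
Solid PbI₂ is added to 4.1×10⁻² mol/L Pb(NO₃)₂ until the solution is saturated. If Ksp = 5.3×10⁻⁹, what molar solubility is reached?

PbI₂(s) ⇌ Pb²⁺(aq) + 2 I⁻(aq)
With Pb²⁺ already at 4.1×10⁻² mol/L and s small, take [Pb²⁺] ≈ 4.1×10⁻² mol/L and [I⁻] = 2s.
Ksp = [Pb²⁺][I⁻]^2 = (4.1×10⁻²)(2s)^2
(2s)^2 = 5.3×10⁻⁹ / (4.1×10⁻²) = 1.3×10⁻⁷
s = 1.8×10⁻⁴ mol/L

1.8×10⁻⁴ M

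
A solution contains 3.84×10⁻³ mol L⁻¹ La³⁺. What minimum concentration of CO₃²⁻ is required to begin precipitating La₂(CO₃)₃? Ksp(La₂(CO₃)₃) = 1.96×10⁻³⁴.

2.37×10⁻¹⁰ M

The threshold for precipitation is Q = Ksp.
La₂(CO₃)₃(s) ⇌ 2 La³⁺(aq) + 3 CO₃²⁻(aq)
Ksp = [La³⁺]^2[CO₃²⁻]^3 = [CO₃²⁻]^3(3.84×10⁻³)^2
[CO₃²⁻]^3 = 1.96×10⁻³⁴ / (3.84×10⁻³)^2 = 1.33×10⁻²⁹
[CO₃²⁻] = 2.37×10⁻¹⁰ mol L⁻¹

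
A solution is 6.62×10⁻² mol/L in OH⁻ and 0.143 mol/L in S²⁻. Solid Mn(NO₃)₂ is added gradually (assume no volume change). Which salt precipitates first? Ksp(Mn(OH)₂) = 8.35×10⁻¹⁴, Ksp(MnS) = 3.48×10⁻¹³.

MnS

A salt starts to precipitate once the ion product Q reaches its Ksp.
For Mn(OH)₂: [Mn²⁺] = (Ksp/[OH⁻]^2) = 1.91×10⁻¹¹ mol/L
For MnS: [Mn²⁺] = (Ksp/[S²⁻]) = 2.43×10⁻¹² mol/L
MnS requires the lower [Mn²⁺], so it precipitates first.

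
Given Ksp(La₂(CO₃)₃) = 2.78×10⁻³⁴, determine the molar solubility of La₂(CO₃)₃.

7.62×10⁻⁸ M

La₂(CO₃)₃(s) ⇌ 2 La³⁺(aq) + 3 CO₃²⁻(aq)
Call the molar solubility s, so that [La³⁺] = 2s and [CO₃²⁻] = 3s.
Ksp = [La³⁺]^2[CO₃²⁻]^3 = (2s)^2 · (3s)^3 = 108s^5
108s^5 = 2.78×10⁻³⁴  ⇒  s^5 = 2.57×10⁻³⁶
s = 7.62×10⁻⁸ mol L⁻¹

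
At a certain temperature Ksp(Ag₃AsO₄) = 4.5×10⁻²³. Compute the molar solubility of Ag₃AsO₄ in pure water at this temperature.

Ag₃AsO₄(s) ⇌ 3 Ag⁺(aq) + AsO₄³⁻(aq)
Call the molar solubility s, so that [Ag⁺] = 3s and [AsO₄³⁻] = s.
Ksp = [Ag⁺]^3[AsO₄³⁻] = (3s)^3 · s = 27s^4
27s^4 = 4.5×10⁻²³  ⇒  s^4 = 1.7×10⁻²⁴
s = (1.7×10⁻²⁴)^(1/4) = 1.1×10⁻⁶ mol/L

1.1×10⁻⁶ M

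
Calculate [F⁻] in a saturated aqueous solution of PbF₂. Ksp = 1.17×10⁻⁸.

PbF₂(s) ⇌ Pb²⁺(aq) + 2 F⁻(aq)
With molar solubility s: [Pb²⁺] = s, [F⁻] = 2s.
Ksp = [Pb²⁺][F⁻]^2 = s · (2s)^2 = 4s^3 = 1.17×10⁻⁸
s = 1.43×10⁻³ mol L⁻¹
[F⁻] = 2s = 2.86×10⁻³ mol L⁻¹

2.86×10⁻³ M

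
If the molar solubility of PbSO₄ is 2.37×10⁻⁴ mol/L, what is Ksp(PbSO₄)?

PbSO₄(s) ⇌ Pb²⁺(aq) + SO₄²⁻(aq)
With molar solubility s: [Pb²⁺] = s, [SO₄²⁻] = s.
Ksp = [Pb²⁺][SO₄²⁻] = s · s = s^2
Ksp = (2.37×10⁻⁴)^2 = 5.62×10⁻⁸

Ksp = 5.62×10⁻⁸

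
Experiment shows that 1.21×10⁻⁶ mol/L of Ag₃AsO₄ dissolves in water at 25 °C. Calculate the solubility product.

Ksp = 5.79×10⁻²³

Ag₃AsO₄(s) ⇌ 3 Ag⁺(aq) + AsO₄³⁻(aq)
For each mole of Ag₃AsO₄ that dissolves per liter, [Ag⁺] = 3s and [AsO₄³⁻] = s; let s denote this solubility.
Ksp = [Ag⁺]^3[AsO₄³⁻] = (3s)^3 · s = 27s^4
Ksp = 27 × (1.21×10⁻⁶)^4 = 5.79×10⁻²³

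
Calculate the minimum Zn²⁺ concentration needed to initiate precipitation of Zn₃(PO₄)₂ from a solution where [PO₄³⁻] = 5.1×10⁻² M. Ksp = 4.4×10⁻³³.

Precipitation begins when Q = Ksp.
Zn₃(PO₄)₂(s) ⇌ 3 Zn²⁺(aq) + 2 PO₄³⁻(aq)
Ksp = [Zn²⁺]^3[PO₄³⁻]^2 = [Zn²⁺]^3(5.1×10⁻²)^2
[Zn²⁺]^3 = 4.4×10⁻³³ / (5.1×10⁻²)^2 = 1.7×10⁻³⁰
[Zn²⁺] = 1.2×10⁻¹⁰ M

1.2×10⁻¹⁰ M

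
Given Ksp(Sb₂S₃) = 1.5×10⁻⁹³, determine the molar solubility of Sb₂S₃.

1.1×10⁻¹⁹ M

Sb₂S₃(s) ⇌ 2 Sb³⁺(aq) + 3 S²⁻(aq)
For each mole of Sb₂S₃ that dissolves per liter, [Sb³⁺] = 2s and [S²⁻] = 3s; let s denote this solubility.
Ksp = [Sb³⁺]^2[S²⁻]^3 = (2s)^2 · (3s)^3 = 108s^5
108s^5 = 1.5×10⁻⁹³  ⇒  s^5 = 1.4×10⁻⁹⁵
s = 1.1×10⁻¹⁹ mol L⁻¹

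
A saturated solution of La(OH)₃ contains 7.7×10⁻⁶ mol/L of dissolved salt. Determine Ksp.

La(OH)₃(s) ⇌ La³⁺(aq) + 3 OH⁻(aq)
For each mole of La(OH)₃ that dissolves per liter, [La³⁺] = s and [OH⁻] = 3s; let s denote this solubility.
Ksp = [La³⁺][OH⁻]^3 = s · (3s)^3 = 27s^4
Ksp = 27 × (7.7×10⁻⁶)^4 = 9.5×10⁻²⁰

Ksp = 9.5×10⁻²⁰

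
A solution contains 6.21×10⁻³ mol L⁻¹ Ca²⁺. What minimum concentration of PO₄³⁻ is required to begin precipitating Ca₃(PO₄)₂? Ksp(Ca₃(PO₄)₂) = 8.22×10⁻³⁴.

5.86×10⁻¹⁴ M

A salt starts to precipitate once the ion product Q reaches its Ksp.
Ca₃(PO₄)₂(s) ⇌ 3 Ca²⁺(aq) + 2 PO₄³⁻(aq)
Ksp = [Ca²⁺]^3[PO₄³⁻]^2 = [PO₄³⁻]^2(6.21×10⁻³)^3
[PO₄³⁻]^2 = 8.22×10⁻³⁴ / (6.21×10⁻³)^3 = 3.43×10⁻²⁷
[PO₄³⁻] = 5.86×10⁻¹⁴ mol L⁻¹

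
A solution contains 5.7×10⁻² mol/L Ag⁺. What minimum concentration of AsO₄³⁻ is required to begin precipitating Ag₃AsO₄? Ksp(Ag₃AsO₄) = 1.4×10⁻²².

Precipitation begins when Q = Ksp.
Ag₃AsO₄(s) ⇌ 3 Ag⁺(aq) + AsO₄³⁻(aq)
Ksp = [Ag⁺]^3[AsO₄³⁻] = [AsO₄³⁻](5.7×10⁻²)^3
[AsO₄³⁻] = 1.4×10⁻²² / (5.7×10⁻²)^3 = 7.6×10⁻¹⁹
[AsO₄³⁻] = 7.6×10⁻¹⁹ mol/L

7.6×10⁻¹⁹ M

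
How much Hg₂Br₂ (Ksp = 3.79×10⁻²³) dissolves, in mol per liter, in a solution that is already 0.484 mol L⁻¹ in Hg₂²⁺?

4.42×10⁻¹² M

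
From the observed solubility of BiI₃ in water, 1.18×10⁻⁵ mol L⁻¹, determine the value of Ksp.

Ksp = 5.23×10⁻¹⁹

BiI₃(s) ⇌ Bi³⁺(aq) + 3 I⁻(aq)
For each mole of BiI₃ that dissolves per liter, [Bi³⁺] = s and [I⁻] = 3s; let s denote this solubility.
Ksp = [Bi³⁺][I⁻]^3 = s · (3s)^3 = 27s^4
Ksp = 27 × (1.18×10⁻⁵)^4 = 5.23×10⁻¹⁹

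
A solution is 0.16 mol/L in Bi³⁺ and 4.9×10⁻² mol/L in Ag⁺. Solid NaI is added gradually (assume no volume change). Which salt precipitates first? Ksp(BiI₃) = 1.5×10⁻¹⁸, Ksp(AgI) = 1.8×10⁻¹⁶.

Each salt precipitates once Q = Ksp for that salt.
For BiI₃: [I⁻] = (Ksp/[Bi³⁺])^(1/3) = 2.1×10⁻⁶ mol/L
For AgI: [I⁻] = (Ksp/[Ag⁺]) = 3.7×10⁻¹⁵ mol/L
AgI requires the lower [I⁻], so it precipitates first.

AgI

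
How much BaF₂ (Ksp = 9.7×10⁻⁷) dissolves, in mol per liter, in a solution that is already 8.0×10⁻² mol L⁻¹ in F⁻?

BaF₂(s) ⇌ Ba²⁺(aq) + 2 F⁻(aq)
The solution already contains F⁻ at 8.0×10⁻² mol L⁻¹. Let s be the molar solubility of BaF₂.
[F⁻] ≈ 8.0×10⁻² mol L⁻¹ (common ion dominates); [Ba²⁺] = s.
Ksp = [Ba²⁺][F⁻]^2 = s(8.0×10⁻²)^2
s = 9.7×10⁻⁷ / (8.0×10⁻²)^2 = 1.5×10⁻⁴
s = 1.5×10⁻⁴ mol L⁻¹

1.5×10⁻⁴ M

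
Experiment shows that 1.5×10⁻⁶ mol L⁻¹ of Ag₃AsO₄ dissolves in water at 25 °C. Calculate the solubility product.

Ksp = 1.4×10⁻²²

Ag₃AsO₄(s) ⇌ 3 Ag⁺(aq) + AsO₄³⁻(aq)
For each mole of Ag₃AsO₄ that dissolves per liter, [Ag⁺] = 3s and [AsO₄³⁻] = s; let s denote this solubility.
Ksp = [Ag⁺]^3[AsO₄³⁻] = (3s)^3 · s = 27s^4
Ksp = 27 × (1.5×10⁻⁶)^4 = 1.4×10⁻²²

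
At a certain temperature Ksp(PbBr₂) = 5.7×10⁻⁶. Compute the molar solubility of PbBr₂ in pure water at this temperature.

1.1×10⁻² M

PbBr₂(s) ⇌ Pb²⁺(aq) + 2 Br⁻(aq)
If s mol/L of PbBr₂ dissolves, [Pb²⁺] = s and [Br⁻] = 2s.
Ksp = [Pb²⁺][Br⁻]^2 = s · (2s)^2 = 4s^3
4s^3 = 5.7×10⁻⁶  ⇒  s^3 = 1.4×10⁻⁶
s = 1.1×10⁻² mol L⁻¹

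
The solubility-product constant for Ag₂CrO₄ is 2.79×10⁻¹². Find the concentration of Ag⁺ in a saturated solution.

1.77×10⁻⁴ M

Ag₂CrO₄(s) ⇌ 2 Ag⁺(aq) + CrO₄²⁻(aq)
Let s be the molar solubility. Then [Ag⁺] = 2s and [CrO₄²⁻] = s.
Ksp = [Ag⁺]^2[CrO₄²⁻] = (2s)^2 · s = 4s^3 = 2.79×10⁻¹²
s = 8.87×10⁻⁵ mol L⁻¹
[Ag⁺] = 2s = 1.77×10⁻⁴ mol L⁻¹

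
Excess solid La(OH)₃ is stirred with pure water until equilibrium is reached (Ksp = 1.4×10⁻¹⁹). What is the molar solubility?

8.5×10⁻⁶ M

La(OH)₃(s) ⇌ La³⁺(aq) + 3 OH⁻(aq)
For each mole of La(OH)₃ that dissolves per liter, [La³⁺] = s and [OH⁻] = 3s; let s denote this solubility.
Ksp = [La³⁺][OH⁻]^3 = s · (3s)^3 = 27s^4
27s^4 = 1.4×10⁻¹⁹  ⇒  s^4 = 5.2×10⁻²¹
Taking the 4th root, s = 8.5×10⁻⁶ mol L⁻¹.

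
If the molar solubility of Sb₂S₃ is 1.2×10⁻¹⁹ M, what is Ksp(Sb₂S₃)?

Ksp = 2.7×10⁻⁹³

Sb₂S₃(s) ⇌ 2 Sb³⁺(aq) + 3 S²⁻(aq)
With molar solubility s: [Sb³⁺] = 2s, [S²⁻] = 3s.
Ksp = [Sb³⁺]^2[S²⁻]^3 = (2s)^2 · (3s)^3 = 108s^5
Ksp = 108 × (1.2×10⁻¹⁹)^5 = 2.7×10⁻⁹³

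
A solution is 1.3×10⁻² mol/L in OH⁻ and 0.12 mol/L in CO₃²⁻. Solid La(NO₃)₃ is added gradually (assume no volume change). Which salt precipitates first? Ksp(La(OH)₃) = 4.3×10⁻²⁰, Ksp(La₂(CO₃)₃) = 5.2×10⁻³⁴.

A salt starts to precipitate once the ion product Q reaches its Ksp.
For La(OH)₃: [La³⁺] = (Ksp/[OH⁻]^3) = 2.0×10⁻¹⁴ mol/L
For La₂(CO₃)₃: [La³⁺] = (Ksp/[CO₃²⁻]^3)^(1/2) = 5.5×10⁻¹⁶ mol/L
The smaller threshold [La³⁺] is reached first, so La₂(CO₃)₃ precipitates first.

La₂(CO₃)₃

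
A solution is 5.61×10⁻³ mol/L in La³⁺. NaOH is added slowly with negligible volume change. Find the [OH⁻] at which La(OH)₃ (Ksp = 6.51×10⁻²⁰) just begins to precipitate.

Precipitation begins when Q = Ksp.
La(OH)₃(s) ⇌ La³⁺(aq) + 3 OH⁻(aq)
Ksp = [La³⁺][OH⁻]^3 = [OH⁻]^3(5.61×10⁻³)
[OH⁻]^3 = 6.51×10⁻²⁰ / (5.61×10⁻³) = 1.16×10⁻¹⁷
[OH⁻] = 2.26×10⁻⁶ mol/L

2.26×10⁻⁶ M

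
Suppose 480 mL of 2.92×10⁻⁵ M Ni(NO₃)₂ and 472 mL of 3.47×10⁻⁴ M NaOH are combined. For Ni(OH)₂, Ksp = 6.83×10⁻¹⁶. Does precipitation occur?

After mixing, V = 480 mL + 472 mL = 952 mL.
[Ni²⁺] = (2.92×10⁻⁵)(480)/952 = 1.47×10⁻⁵ M
[OH⁻] = (3.47×10⁻⁴)(472)/952 = 1.72×10⁻⁴ M
Q = [Ni²⁺][OH⁻]^2 = 4.36×10⁻¹³
Because Q > Ksp (4.36×10⁻¹³ vs 6.83×10⁻¹⁶), a precipitate of Ni(OH)₂ forms.

Yes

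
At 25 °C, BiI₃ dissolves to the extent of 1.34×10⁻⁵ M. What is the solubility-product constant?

Ksp = 8.71×10⁻¹⁹

BiI₃(s) ⇌ Bi³⁺(aq) + 3 I⁻(aq)
For each mole of BiI₃ that dissolves per liter, [Bi³⁺] = s and [I⁻] = 3s; let s denote this solubility.
Ksp = [Bi³⁺][I⁻]^3 = s · (3s)^3 = 27s^4
Ksp = 27 × (1.34×10⁻⁵)^4 = 8.71×10⁻¹⁹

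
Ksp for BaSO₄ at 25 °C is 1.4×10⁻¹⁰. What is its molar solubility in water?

1.2×10⁻⁵ M

BaSO₄(s) ⇌ Ba²⁺(aq) + SO₄²⁻(aq)
If s mol/L of BaSO₄ dissolves, [Ba²⁺] = s and [SO₄²⁻] = s.
Ksp = [Ba²⁺][SO₄²⁻] = s · s = s^2
s^2 = 1.4×10⁻¹⁰
Taking the 2nd root, s = 1.2×10⁻⁵ mol L⁻¹.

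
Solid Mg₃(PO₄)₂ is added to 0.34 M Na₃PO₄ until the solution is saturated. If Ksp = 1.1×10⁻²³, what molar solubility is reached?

Mg₃(PO₄)₂(s) ⇌ 3 Mg²⁺(aq) + 2 PO₄³⁻(aq)
Let s be the solubility of Mg₃(PO₄)₂ here. The common ion gives [PO₄³⁻] ≈ 0.34 M, and [Mg²⁺] = 3s.
Ksp = [Mg²⁺]^3[PO₄³⁻]^2 = (3s)^3(0.34)^2
(3s)^3 = 1.1×10⁻²³ / (0.34)^2 = 9.5×10⁻²³
s = 1.5×10⁻⁸ M

1.5×10⁻⁸ M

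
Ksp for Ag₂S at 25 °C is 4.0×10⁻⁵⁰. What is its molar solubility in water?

2.2×10⁻¹⁷ M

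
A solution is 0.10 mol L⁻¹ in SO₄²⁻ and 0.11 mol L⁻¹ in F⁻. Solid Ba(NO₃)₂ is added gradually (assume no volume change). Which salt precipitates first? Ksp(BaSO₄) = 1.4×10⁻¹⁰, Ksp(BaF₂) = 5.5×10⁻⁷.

BaSO₄

The threshold for precipitation is Q = Ksp.
For BaSO₄: [Ba²⁺] = (Ksp/[SO₄²⁻]) = 1.4×10⁻⁹ mol L⁻¹
For BaF₂: [Ba²⁺] = (Ksp/[F⁻]^2) = 4.5×10⁻⁵ mol L⁻¹
Since BaSO₄ needs less Ba²⁺ to reach saturation, it precipitates first.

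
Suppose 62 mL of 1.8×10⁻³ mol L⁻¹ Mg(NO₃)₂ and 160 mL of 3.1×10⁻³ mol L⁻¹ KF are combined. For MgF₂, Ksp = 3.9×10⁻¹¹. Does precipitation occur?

Yes

Total volume after mixing = 62 + 160 = 222 mL.
[Mg²⁺] = (1.8×10⁻³)(62)/222 = 5.0×10⁻⁴ mol L⁻¹
[F⁻] = (3.1×10⁻³)(160)/222 = 2.2×10⁻³ mol L⁻¹
Q = [Mg²⁺][F⁻]^2 = 2.5×10⁻⁹
Because Q > Ksp (2.5×10⁻⁹ vs 3.9×10⁻¹¹), a precipitate of MgF₂ forms.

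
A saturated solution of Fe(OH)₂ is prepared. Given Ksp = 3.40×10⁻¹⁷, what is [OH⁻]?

Fe(OH)₂(s) ⇌ Fe²⁺(aq) + 2 OH⁻(aq)
With molar solubility s: [Fe²⁺] = s, [OH⁻] = 2s.
Ksp = [Fe²⁺][OH⁻]^2 = s · (2s)^2 = 4s^3 = 3.40×10⁻¹⁷
s = 2.04×10⁻⁶ mol L⁻¹
[OH⁻] = 2s = 4.08×10⁻⁶ mol L⁻¹

4.08×10⁻⁶ M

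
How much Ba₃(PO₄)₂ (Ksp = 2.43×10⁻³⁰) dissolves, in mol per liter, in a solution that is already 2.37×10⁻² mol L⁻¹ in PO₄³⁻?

Ba₃(PO₄)₂(s) ⇌ 3 Ba²⁺(aq) + 2 PO₄³⁻(aq)
With PO₄³⁻ already at 2.37×10⁻² mol L⁻¹ and s small, take [PO₄³⁻] ≈ 2.37×10⁻² mol L⁻¹ and [Ba²⁺] = 3s.
Ksp = [Ba²⁺]^3[PO₄³⁻]^2 = (3s)^3(2.37×10⁻²)^2
(3s)^3 = 2.43×10⁻³⁰ / (2.37×10⁻²)^2 = 4.33×10⁻²⁷
s = 5.43×10⁻¹⁰ mol L⁻¹

5.43×10⁻¹⁰ M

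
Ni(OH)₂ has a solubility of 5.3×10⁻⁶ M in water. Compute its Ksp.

Ni(OH)₂(s) ⇌ Ni²⁺(aq) + 2 OH⁻(aq)
Call the molar solubility s, so that [Ni²⁺] = s and [OH⁻] = 2s.
Ksp = [Ni²⁺][OH⁻]^2 = s · (2s)^2 = 4s^3
Ksp = 4 × (5.3×10⁻⁶)^3 = 6.0×10⁻¹⁶

Ksp = 6.0×10⁻¹⁶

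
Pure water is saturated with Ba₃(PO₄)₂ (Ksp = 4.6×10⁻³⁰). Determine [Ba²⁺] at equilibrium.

Ba₃(PO₄)₂(s) ⇌ 3 Ba²⁺(aq) + 2 PO₄³⁻(aq)
For each mole of Ba₃(PO₄)₂ that dissolves per liter, [Ba²⁺] = 3s and [PO₄³⁻] = 2s; let s denote this solubility.
Ksp = [Ba²⁺]^3[PO₄³⁻]^2 = (3s)^3 · (2s)^2 = 108s^5 = 4.6×10⁻³⁰
s = 5.3×10⁻⁷ M
[Ba²⁺] = 3s = 1.6×10⁻⁶ M

1.6×10⁻⁶ M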